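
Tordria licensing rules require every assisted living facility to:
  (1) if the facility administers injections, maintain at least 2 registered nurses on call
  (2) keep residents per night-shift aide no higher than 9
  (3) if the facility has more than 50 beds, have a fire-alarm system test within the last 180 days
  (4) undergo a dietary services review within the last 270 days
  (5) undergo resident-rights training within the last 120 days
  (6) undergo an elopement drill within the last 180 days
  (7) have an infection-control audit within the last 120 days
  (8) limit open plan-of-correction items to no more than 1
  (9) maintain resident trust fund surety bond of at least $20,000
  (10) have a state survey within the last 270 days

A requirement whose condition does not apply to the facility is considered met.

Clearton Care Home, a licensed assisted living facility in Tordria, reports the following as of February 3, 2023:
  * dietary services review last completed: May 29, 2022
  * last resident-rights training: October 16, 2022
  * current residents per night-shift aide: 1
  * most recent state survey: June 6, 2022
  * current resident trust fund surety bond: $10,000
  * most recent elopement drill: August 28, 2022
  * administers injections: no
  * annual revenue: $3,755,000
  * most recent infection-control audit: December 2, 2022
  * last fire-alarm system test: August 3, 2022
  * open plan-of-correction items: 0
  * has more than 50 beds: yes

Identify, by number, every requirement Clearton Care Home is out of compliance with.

1. condition 'administers injections' does not hold → requirement n/a → met
2. residents per night-shift aide 1 ≤ 9 → met
3. condition 'has more than 50 beds' holds; fire-alarm system test 184 days ago vs limit 180 → not met
4. dietary services review 250 days ago vs limit 270 → met
5. resident-rights training 110 days ago vs limit 120 → met
6. elopement drill 159 days ago vs limit 180 → met
7. infection-control audit 63 days ago vs limit 120 → met
8. open plan-of-correction items 0 ≤ 1 → met
9. resident trust fund surety bond $10,000 < $20,000 → not met
10. state survey 242 days ago vs limit 270 → met
Not met: 3, 9

3, 9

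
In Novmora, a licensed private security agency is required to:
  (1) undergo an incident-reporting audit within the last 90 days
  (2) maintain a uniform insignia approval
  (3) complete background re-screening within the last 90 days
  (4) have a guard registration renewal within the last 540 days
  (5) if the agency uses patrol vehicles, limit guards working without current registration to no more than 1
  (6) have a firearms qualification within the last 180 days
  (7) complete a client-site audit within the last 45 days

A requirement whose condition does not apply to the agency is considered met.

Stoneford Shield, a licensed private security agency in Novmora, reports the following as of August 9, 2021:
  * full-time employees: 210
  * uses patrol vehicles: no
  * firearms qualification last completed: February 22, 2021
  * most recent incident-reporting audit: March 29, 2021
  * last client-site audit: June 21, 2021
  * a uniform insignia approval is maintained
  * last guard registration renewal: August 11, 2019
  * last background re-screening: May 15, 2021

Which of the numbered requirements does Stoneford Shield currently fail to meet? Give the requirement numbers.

1. incident-reporting audit 133 days ago vs limit 90 → not met
2. uniform insignia approval present → met
3. background re-screening 86 days ago vs limit 90 → met
4. guard registration renewal 729 days ago vs limit 540 → not met
5. condition 'uses patrol vehicles' does not hold → requirement n/a → met
6. firearms qualification 168 days ago vs limit 180 → met
7. client-site audit 49 days ago vs limit 45 → not met
Not met: 1, 4, 7

1, 4, 7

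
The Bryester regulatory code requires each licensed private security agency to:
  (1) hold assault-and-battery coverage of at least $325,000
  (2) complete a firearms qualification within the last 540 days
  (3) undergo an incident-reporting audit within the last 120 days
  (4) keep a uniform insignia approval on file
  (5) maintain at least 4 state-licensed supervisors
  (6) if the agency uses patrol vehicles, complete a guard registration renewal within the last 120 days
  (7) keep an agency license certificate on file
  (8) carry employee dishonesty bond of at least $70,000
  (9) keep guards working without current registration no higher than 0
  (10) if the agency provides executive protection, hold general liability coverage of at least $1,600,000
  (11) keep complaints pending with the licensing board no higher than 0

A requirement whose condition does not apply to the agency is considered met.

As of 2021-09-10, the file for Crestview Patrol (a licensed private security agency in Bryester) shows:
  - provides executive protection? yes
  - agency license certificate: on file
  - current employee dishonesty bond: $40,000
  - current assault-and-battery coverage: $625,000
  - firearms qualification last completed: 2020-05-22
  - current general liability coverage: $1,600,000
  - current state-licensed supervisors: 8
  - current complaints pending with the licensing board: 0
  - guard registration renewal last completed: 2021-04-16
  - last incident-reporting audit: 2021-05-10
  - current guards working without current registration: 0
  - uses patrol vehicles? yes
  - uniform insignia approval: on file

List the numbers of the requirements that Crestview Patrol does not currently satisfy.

1. assault-and-battery coverage $625,000 ≥ $325,000 → met
2. firearms qualification 476 days ago vs limit 540 → met
3. incident-reporting audit 123 days ago vs limit 120 → not met
4. uniform insignia approval present → met
5. state-licensed supervisors 8 ≥ 4 → met
6. condition 'uses patrol vehicles' holds; guard registration renewal 147 days ago vs limit 120 → not met
7. agency license certificate present → met
8. employee dishonesty bond $40,000 < $70,000 → not met
9. guards working without current registration 0 ≤ 0 → met
10. condition 'provides executive protection' holds; general liability coverage $1,600,000 ≥ $1,600,000 → met
11. complaints pending with the licensing board 0 ≤ 0 → met
Not met: 3, 6, 8

3, 6, 8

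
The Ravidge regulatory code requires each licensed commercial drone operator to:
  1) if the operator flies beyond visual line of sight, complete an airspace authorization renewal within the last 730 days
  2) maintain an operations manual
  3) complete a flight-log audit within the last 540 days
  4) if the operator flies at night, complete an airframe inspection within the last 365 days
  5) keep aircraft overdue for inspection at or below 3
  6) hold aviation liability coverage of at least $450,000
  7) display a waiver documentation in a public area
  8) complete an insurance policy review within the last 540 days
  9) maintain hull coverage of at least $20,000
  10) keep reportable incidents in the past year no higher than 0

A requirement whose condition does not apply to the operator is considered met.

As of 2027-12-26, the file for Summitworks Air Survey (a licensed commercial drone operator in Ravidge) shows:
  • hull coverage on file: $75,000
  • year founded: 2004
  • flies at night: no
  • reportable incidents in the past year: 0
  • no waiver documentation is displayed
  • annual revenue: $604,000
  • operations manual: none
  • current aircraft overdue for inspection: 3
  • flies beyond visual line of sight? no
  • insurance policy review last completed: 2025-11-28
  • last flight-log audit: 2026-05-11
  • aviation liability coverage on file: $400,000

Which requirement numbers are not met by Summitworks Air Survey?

1. condition 'flies beyond visual line of sight' does not hold → requirement n/a → met
2. operations manual absent → not met
3. flight-log audit 594 days ago vs limit 540 → not met
4. condition 'flies at night' does not hold → requirement n/a → met
5. aircraft overdue for inspection 3 ≤ 3 → met
6. aviation liability coverage $400,000 < $450,000 → not met
7. waiver documentation absent → not met
8. insurance policy review 758 days ago vs limit 540 → not met
9. hull coverage $75,000 ≥ $20,000 → met
10. reportable incidents in the past year 0 ≤ 0 → met
Not met: 2, 3, 6, 7, 8

2, 3, 6, 7, 8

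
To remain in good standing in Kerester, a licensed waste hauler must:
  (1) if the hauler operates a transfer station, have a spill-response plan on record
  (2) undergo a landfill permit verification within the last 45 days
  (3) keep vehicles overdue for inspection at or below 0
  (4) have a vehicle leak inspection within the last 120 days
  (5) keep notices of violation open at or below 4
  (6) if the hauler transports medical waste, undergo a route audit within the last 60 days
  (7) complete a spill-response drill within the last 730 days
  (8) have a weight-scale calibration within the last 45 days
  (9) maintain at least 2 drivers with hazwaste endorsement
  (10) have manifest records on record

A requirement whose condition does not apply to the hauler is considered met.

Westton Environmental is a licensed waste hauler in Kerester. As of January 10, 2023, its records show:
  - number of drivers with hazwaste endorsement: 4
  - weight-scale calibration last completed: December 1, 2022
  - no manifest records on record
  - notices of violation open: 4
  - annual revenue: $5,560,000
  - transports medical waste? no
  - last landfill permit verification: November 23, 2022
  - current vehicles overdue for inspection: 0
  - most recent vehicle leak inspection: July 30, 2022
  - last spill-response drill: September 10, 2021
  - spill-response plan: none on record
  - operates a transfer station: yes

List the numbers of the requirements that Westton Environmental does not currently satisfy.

1, 2, 4, 10

1. condition 'operates a transfer station' holds; spill-response plan absent → not met
2. landfill permit verification 48 days ago vs limit 45 → not met
3. vehicles overdue for inspection 0 ≤ 0 → met
4. vehicle leak inspection 164 days ago vs limit 120 → not met
5. notices of violation open 4 ≤ 4 → met
6. condition 'transports medical waste' does not hold → requirement n/a → met
7. spill-response drill 487 days ago vs limit 730 → met
8. weight-scale calibration 40 days ago vs limit 45 → met
9. drivers with hazwaste endorsement 4 ≥ 2 → met
10. manifest records absent → not met
Not met: 1, 2, 4, 10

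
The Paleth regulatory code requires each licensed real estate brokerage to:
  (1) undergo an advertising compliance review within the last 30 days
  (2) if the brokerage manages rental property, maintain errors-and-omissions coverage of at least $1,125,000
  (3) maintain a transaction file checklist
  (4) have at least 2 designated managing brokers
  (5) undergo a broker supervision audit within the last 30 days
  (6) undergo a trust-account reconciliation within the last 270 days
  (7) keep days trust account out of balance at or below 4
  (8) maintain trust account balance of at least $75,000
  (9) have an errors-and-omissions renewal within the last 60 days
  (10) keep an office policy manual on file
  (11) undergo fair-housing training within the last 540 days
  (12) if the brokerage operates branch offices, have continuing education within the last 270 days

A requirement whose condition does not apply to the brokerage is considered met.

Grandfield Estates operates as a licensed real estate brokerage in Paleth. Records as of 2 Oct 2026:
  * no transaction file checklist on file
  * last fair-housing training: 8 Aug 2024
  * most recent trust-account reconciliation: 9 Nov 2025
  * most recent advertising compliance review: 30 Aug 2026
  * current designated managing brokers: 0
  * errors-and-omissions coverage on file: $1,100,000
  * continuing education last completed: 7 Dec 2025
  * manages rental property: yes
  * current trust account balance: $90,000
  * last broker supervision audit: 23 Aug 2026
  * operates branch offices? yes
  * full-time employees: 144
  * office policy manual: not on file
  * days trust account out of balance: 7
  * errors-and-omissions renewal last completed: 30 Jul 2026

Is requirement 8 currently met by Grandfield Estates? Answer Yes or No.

8. trust account balance $90,000 ≥ $75,000 → met

Yes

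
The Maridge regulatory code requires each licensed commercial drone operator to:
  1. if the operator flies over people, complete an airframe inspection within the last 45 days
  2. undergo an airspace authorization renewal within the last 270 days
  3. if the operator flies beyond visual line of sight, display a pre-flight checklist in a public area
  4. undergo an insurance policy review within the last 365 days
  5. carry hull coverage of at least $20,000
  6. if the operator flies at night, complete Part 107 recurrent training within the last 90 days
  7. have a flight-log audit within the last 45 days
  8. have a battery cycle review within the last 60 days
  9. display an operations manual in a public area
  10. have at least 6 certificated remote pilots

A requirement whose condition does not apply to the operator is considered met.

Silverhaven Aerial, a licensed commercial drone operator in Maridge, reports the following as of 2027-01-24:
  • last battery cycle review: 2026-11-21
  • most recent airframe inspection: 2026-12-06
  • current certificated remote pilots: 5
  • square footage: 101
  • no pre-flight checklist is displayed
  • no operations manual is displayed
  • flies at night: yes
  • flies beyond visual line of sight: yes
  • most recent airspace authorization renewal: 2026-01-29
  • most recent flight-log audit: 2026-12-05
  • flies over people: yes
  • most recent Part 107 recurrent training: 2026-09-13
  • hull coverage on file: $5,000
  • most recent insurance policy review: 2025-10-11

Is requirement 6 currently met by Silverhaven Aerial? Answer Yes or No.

6. condition 'flies at night' holds; Part 107 recurrent training 133 days ago vs limit 90 → not met

No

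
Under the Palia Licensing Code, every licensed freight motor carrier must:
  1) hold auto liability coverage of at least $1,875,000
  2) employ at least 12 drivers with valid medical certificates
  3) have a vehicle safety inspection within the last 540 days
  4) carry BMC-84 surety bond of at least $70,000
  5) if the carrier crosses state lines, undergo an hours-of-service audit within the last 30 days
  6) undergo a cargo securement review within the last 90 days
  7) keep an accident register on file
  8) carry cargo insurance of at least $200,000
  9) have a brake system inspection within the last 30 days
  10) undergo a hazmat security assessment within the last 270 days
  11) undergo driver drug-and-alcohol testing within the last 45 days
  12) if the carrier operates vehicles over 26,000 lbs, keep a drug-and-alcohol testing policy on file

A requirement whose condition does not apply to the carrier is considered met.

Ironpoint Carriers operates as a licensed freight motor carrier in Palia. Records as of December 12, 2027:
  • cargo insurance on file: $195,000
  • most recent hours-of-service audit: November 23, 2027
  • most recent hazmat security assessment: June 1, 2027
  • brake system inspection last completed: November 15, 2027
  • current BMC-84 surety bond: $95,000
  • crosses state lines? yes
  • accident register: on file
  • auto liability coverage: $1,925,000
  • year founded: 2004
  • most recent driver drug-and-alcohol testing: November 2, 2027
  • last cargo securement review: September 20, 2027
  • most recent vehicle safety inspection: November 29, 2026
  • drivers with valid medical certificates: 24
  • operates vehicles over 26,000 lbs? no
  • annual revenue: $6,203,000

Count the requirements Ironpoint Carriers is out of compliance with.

1. auto liability coverage $1,925,000 ≥ $1,875,000 → met
2. drivers with valid medical certificates 24 ≥ 12 → met
3. vehicle safety inspection 378 days ago vs limit 540 → met
4. BMC-84 surety bond $95,000 ≥ $70,000 → met
5. condition 'crosses state lines' holds; hours-of-service audit 19 days ago vs limit 30 → met
6. cargo securement review 83 days ago vs limit 90 → met
7. accident register present → met
8. cargo insurance $195,000 < $200,000 → not met
9. brake system inspection 27 days ago vs limit 30 → met
10. hazmat security assessment 194 days ago vs limit 270 → met
11. driver drug-and-alcohol testing 40 days ago vs limit 45 → met
12. condition 'operates vehicles over 26,000 lbs' does not hold → requirement n/a → met
Not met: 1 of 12

1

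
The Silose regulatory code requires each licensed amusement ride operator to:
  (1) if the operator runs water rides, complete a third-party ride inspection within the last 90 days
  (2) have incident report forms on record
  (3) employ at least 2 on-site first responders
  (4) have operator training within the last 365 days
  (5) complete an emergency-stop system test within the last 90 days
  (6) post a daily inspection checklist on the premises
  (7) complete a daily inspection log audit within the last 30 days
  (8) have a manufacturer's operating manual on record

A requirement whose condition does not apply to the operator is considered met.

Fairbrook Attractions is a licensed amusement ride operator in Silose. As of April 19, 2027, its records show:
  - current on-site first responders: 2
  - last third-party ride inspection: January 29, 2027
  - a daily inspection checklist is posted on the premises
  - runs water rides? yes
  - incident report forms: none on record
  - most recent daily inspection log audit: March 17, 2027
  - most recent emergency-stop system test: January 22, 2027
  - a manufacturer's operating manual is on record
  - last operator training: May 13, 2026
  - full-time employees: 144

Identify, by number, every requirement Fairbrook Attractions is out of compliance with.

2, 7

1. condition 'runs water rides' holds; third-party ride inspection 80 days ago vs limit 90 → met
2. incident report forms absent → not met
3. on-site first responders 2 ≥ 2 → met
4. operator training 341 days ago vs limit 365 → met
5. emergency-stop system test 87 days ago vs limit 90 → met
6. daily inspection checklist present → met
7. daily inspection log audit 33 days ago vs limit 30 → not met
8. manufacturer's operating manual present → met
Not met: 2, 7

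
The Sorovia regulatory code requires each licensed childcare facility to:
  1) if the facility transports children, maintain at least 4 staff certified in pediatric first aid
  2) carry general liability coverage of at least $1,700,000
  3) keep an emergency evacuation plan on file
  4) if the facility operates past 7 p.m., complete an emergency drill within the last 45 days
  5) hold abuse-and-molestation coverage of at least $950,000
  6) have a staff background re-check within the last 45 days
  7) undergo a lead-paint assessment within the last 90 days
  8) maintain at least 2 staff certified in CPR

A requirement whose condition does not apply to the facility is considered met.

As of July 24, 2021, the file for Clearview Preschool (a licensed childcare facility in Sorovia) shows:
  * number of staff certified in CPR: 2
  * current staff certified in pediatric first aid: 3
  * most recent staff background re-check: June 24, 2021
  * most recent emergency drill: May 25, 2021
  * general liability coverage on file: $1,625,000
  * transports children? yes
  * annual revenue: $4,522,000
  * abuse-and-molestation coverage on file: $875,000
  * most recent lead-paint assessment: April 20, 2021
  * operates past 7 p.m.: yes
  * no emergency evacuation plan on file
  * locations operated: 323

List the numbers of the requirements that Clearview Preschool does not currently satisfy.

1, 2, 3, 4, 5, 7

1. condition 'transports children' holds; staff certified in pediatric first aid 3 < 4 → not met
2. general liability coverage $1,625,000 < $1,700,000 → not met
3. emergency evacuation plan absent → not met
4. condition 'operates past 7 p.m.' holds; emergency drill 60 days ago vs limit 45 → not met
5. abuse-and-molestation coverage $875,000 < $950,000 → not met
6. staff background re-check 30 days ago vs limit 45 → met
7. lead-paint assessment 95 days ago vs limit 90 → not met
8. staff certified in CPR 2 ≥ 2 → met
Not met: 1, 2, 3, 4, 5, 7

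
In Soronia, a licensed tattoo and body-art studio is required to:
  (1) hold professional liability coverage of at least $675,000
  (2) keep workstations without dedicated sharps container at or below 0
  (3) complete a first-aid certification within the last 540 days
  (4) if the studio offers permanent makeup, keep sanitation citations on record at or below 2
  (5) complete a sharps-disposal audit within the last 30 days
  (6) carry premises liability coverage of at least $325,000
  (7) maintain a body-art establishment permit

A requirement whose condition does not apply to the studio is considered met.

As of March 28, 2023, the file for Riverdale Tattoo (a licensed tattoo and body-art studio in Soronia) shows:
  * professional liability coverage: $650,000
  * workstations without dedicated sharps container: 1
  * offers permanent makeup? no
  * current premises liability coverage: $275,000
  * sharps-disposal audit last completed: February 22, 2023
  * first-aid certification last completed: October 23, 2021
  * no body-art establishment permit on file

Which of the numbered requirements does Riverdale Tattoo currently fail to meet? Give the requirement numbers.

1. professional liability coverage $650,000 < $675,000 → not met
2. workstations without dedicated sharps container 1 > 0 → not met
3. first-aid certification 521 days ago vs limit 540 → met
4. condition 'offers permanent makeup' does not hold → requirement n/a → met
5. sharps-disposal audit 34 days ago vs limit 30 → not met
6. premises liability coverage $275,000 < $325,000 → not met
7. body-art establishment permit absent → not met
Not met: 1, 2, 5, 6, 7

1, 2, 5, 6, 7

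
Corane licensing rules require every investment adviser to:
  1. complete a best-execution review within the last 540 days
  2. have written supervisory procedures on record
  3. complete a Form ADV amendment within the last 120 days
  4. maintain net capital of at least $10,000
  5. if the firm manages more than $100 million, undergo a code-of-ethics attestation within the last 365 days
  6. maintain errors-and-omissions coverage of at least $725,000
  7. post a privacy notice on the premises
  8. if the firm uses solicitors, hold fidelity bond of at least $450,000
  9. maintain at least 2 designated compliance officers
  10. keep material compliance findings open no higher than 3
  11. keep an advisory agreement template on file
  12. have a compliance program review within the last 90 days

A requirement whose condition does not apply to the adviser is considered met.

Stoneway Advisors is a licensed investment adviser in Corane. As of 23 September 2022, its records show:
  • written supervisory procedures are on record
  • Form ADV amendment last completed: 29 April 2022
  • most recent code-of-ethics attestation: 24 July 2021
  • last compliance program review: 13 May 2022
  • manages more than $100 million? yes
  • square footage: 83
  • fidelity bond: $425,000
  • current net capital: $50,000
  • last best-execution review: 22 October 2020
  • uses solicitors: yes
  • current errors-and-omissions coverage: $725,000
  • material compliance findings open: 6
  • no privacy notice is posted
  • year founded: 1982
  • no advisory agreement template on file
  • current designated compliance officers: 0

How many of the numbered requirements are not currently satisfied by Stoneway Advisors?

9

1. best-execution review 701 days ago vs limit 540 → not met
2. written supervisory procedures present → met
3. Form ADV amendment 147 days ago vs limit 120 → not met
4. net capital $50,000 ≥ $10,000 → met
5. condition 'manages more than $100 million' holds; code-of-ethics attestation 426 days ago vs limit 365 → not met
6. errors-and-omissions coverage $725,000 ≥ $725,000 → met
7. privacy notice absent → not met
8. condition 'uses solicitors' holds; fidelity bond $425,000 < $450,000 → not met
9. designated compliance officers 0 < 2 → not met
10. material compliance findings open 6 > 3 → not met
11. advisory agreement template absent → not met
12. compliance program review 133 days ago vs limit 90 → not met
Not met: 9 of 12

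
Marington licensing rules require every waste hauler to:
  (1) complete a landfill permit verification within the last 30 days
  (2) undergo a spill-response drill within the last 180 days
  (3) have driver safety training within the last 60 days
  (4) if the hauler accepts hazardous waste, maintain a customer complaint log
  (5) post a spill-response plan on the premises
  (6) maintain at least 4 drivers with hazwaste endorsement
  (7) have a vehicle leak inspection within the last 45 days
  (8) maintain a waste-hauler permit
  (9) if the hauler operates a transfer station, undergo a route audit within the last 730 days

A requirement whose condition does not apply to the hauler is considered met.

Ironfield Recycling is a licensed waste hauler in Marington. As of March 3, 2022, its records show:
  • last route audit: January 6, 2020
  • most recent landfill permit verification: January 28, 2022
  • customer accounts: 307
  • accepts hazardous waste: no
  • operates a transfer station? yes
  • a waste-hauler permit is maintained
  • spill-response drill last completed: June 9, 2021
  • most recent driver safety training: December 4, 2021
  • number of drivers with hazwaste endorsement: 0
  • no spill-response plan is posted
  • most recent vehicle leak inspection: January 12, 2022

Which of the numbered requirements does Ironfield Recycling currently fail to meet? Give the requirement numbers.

1, 2, 3, 5, 6, 7, 9

1. landfill permit verification 34 days ago vs limit 30 → not met
2. spill-response drill 267 days ago vs limit 180 → not met
3. driver safety training 89 days ago vs limit 60 → not met
4. condition 'accepts hazardous waste' does not hold → requirement n/a → met
5. spill-response plan absent → not met
6. drivers with hazwaste endorsement 0 < 4 → not met
7. vehicle leak inspection 50 days ago vs limit 45 → not met
8. waste-hauler permit present → met
9. condition 'operates a transfer station' holds; route audit 787 days ago vs limit 730 → not met
Not met: 1, 2, 3, 5, 6, 7, 9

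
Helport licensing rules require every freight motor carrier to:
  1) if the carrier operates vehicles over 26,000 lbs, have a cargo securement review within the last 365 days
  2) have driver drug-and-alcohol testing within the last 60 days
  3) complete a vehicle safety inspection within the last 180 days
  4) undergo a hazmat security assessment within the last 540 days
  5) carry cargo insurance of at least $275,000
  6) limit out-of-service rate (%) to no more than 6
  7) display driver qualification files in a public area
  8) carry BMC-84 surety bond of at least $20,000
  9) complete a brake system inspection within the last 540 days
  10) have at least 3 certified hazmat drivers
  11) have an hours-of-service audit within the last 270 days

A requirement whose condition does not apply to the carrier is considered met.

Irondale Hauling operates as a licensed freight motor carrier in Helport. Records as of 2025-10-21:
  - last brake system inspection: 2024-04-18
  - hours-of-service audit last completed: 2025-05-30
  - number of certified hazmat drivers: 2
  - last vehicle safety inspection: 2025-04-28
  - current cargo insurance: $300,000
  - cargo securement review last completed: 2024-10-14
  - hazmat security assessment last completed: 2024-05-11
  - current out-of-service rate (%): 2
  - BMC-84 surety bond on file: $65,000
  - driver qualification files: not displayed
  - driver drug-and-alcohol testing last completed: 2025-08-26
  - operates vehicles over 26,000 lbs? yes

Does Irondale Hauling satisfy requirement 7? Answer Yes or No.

7. driver qualification files absent → not met

No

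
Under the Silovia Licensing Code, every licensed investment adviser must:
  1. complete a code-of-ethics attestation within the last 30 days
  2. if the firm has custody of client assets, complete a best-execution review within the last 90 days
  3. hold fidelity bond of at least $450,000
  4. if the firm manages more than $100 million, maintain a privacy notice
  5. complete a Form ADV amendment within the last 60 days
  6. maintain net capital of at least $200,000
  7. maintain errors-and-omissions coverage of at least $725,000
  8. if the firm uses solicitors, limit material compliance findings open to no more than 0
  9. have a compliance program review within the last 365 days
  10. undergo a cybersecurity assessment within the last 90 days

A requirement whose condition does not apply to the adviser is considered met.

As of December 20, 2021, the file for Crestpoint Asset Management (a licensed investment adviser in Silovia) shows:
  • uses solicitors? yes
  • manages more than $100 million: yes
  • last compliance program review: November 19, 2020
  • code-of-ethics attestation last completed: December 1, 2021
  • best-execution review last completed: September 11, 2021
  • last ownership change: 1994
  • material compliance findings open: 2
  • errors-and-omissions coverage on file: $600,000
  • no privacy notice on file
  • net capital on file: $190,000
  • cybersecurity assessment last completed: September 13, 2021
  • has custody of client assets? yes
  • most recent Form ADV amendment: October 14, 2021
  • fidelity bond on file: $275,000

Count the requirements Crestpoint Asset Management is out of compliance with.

9

1. code-of-ethics attestation 19 days ago vs limit 30 → met
2. condition 'has custody of client assets' holds; best-execution review 100 days ago vs limit 90 → not met
3. fidelity bond $275,000 < $450,000 → not met
4. condition 'manages more than $100 million' holds; privacy notice absent → not met
5. Form ADV amendment 67 days ago vs limit 60 → not met
6. net capital $190,000 < $200,000 → not met
7. errors-and-omissions coverage $600,000 < $725,000 → not met
8. condition 'uses solicitors' holds; material compliance findings open 2 > 0 → not met
9. compliance program review 396 days ago vs limit 365 → not met
10. cybersecurity assessment 98 days ago vs limit 90 → not met
Not met: 9 of 10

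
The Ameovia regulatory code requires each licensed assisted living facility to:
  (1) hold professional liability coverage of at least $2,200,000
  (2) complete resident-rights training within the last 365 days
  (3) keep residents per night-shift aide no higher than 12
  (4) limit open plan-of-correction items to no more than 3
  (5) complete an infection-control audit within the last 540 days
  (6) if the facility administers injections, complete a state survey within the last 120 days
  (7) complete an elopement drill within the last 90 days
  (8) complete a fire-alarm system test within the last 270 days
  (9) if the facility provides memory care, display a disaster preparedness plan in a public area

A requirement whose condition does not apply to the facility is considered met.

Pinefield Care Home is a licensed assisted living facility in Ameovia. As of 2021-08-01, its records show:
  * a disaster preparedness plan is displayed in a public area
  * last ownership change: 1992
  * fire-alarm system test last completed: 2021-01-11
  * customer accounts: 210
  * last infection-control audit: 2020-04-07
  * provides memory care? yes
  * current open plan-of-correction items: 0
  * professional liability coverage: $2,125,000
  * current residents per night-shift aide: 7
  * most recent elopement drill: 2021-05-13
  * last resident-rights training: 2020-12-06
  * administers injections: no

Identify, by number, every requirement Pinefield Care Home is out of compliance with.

1

1. professional liability coverage $2,125,000 < $2,200,000 → not met
2. resident-rights training 238 days ago vs limit 365 → met
3. residents per night-shift aide 7 ≤ 12 → met
4. open plan-of-correction items 0 ≤ 3 → met
5. infection-control audit 481 days ago vs limit 540 → met
6. condition 'administers injections' does not hold → requirement n/a → met
7. elopement drill 80 days ago vs limit 90 → met
8. fire-alarm system test 202 days ago vs limit 270 → met
9. condition 'provides memory care' holds; disaster preparedness plan present → met
Not met: 1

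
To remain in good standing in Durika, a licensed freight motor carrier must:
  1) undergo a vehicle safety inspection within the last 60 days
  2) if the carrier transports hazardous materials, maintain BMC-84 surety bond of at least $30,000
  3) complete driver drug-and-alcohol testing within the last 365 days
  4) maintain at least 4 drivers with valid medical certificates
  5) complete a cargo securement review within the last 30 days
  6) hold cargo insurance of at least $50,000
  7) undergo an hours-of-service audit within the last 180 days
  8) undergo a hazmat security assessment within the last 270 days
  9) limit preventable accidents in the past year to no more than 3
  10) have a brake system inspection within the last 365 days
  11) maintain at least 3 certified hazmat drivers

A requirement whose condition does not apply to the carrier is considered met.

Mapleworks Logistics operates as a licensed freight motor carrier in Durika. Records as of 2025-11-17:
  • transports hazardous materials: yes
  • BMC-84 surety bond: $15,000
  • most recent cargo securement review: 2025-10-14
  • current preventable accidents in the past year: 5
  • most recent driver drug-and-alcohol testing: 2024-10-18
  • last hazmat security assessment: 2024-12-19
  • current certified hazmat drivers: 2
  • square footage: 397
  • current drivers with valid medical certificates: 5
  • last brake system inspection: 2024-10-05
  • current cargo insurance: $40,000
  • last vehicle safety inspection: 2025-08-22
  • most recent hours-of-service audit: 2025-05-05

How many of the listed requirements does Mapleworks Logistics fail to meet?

10

1. vehicle safety inspection 87 days ago vs limit 60 → not met
2. condition 'transports hazardous materials' holds; BMC-84 surety bond $15,000 < $30,000 → not met
3. driver drug-and-alcohol testing 395 days ago vs limit 365 → not met
4. drivers with valid medical certificates 5 ≥ 4 → met
5. cargo securement review 34 days ago vs limit 30 → not met
6. cargo insurance $40,000 < $50,000 → not met
7. hours-of-service audit 196 days ago vs limit 180 → not met
8. hazmat security assessment 333 days ago vs limit 270 → not met
9. preventable accidents in the past year 5 > 3 → not met
10. brake system inspection 408 days ago vs limit 365 → not met
11. certified hazmat drivers 2 < 3 → not met
Not met: 10 of 11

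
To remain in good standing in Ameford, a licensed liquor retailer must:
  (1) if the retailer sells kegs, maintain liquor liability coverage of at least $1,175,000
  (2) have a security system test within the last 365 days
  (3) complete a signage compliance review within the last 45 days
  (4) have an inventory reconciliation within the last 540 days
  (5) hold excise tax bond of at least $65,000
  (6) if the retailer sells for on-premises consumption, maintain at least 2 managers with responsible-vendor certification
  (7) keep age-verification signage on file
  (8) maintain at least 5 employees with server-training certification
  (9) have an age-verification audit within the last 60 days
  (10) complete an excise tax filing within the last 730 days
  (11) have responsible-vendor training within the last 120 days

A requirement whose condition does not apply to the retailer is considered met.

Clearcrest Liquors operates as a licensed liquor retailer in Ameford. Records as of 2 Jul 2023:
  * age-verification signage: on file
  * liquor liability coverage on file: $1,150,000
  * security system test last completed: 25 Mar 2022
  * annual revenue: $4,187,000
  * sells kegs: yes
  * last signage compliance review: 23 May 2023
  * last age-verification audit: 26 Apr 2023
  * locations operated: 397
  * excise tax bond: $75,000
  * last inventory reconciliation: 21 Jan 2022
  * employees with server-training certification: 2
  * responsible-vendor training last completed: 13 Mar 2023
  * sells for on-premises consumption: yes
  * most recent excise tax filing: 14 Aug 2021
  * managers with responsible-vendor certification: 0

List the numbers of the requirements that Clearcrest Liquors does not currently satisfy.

1, 2, 6, 8, 9

1. condition 'sells kegs' holds; liquor liability coverage $1,150,000 < $1,175,000 → not met
2. security system test 464 days ago vs limit 365 → not met
3. signage compliance review 40 days ago vs limit 45 → met
4. inventory reconciliation 527 days ago vs limit 540 → met
5. excise tax bond $75,000 ≥ $65,000 → met
6. condition 'sells for on-premises consumption' holds; managers with responsible-vendor certification 0 < 2 → not met
7. age-verification signage present → met
8. employees with server-training certification 2 < 5 → not met
9. age-verification audit 67 days ago vs limit 60 → not met
10. excise tax filing 687 days ago vs limit 730 → met
11. responsible-vendor training 111 days ago vs limit 120 → met
Not met: 1, 2, 6, 8, 9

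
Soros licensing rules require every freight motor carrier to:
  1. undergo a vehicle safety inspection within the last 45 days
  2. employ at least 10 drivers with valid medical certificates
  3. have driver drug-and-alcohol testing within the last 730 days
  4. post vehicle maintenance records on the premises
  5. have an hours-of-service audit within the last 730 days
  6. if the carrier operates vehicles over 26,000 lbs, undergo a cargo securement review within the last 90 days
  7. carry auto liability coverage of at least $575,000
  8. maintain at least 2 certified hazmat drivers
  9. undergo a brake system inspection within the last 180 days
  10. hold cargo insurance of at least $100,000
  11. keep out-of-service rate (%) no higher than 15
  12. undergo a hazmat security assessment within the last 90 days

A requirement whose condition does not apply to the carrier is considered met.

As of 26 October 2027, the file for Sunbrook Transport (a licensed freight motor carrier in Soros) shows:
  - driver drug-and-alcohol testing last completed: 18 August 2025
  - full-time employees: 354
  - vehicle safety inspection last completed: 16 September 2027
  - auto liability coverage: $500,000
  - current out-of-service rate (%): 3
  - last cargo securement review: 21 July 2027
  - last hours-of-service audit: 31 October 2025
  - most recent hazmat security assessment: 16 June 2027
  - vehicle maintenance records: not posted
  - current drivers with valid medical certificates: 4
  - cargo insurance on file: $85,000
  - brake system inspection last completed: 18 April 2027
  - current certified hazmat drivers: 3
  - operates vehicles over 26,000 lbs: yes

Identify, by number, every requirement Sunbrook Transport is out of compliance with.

2, 3, 4, 6, 7, 9, 10, 12

1. vehicle safety inspection 40 days ago vs limit 45 → met
2. drivers with valid medical certificates 4 < 10 → not met
3. driver drug-and-alcohol testing 799 days ago vs limit 730 → not met
4. vehicle maintenance records absent → not met
5. hours-of-service audit 725 days ago vs limit 730 → met
6. condition 'operates vehicles over 26,000 lbs' holds; cargo securement review 97 days ago vs limit 90 → not met
7. auto liability coverage $500,000 < $575,000 → not met
8. certified hazmat drivers 3 ≥ 2 → met
9. brake system inspection 191 days ago vs limit 180 → not met
10. cargo insurance $85,000 < $100,000 → not met
11. out-of-service rate (%) 3 ≤ 15 → met
12. hazmat security assessment 132 days ago vs limit 90 → not met
Not met: 2, 3, 4, 6, 7, 9, 10, 12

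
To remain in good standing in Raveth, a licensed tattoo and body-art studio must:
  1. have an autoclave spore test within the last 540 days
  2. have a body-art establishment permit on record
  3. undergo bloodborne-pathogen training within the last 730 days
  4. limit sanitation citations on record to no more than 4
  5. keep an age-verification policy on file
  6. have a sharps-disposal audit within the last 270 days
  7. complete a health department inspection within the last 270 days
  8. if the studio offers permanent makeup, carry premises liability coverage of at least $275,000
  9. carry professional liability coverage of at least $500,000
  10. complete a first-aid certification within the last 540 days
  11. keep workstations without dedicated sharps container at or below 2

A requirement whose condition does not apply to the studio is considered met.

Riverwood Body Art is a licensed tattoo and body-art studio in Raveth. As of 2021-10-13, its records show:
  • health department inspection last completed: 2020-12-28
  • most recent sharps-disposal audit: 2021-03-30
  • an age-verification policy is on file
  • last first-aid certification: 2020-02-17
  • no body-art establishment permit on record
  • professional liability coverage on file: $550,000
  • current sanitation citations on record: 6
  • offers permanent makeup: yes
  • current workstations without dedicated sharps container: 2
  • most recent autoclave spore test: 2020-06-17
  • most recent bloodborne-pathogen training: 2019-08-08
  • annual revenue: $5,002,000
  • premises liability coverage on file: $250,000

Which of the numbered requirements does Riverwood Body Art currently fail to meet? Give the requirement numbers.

1. autoclave spore test 483 days ago vs limit 540 → met
2. body-art establishment permit absent → not met
3. bloodborne-pathogen training 797 days ago vs limit 730 → not met
4. sanitation citations on record 6 > 4 → not met
5. age-verification policy present → met
6. sharps-disposal audit 197 days ago vs limit 270 → met
7. health department inspection 289 days ago vs limit 270 → not met
8. condition 'offers permanent makeup' holds; premises liability coverage $250,000 < $275,000 → not met
9. professional liability coverage $550,000 ≥ $500,000 → met
10. first-aid certification 604 days ago vs limit 540 → not met
11. workstations without dedicated sharps container 2 ≤ 2 → met
Not met: 2, 3, 4, 7, 8, 10

2, 3, 4, 7, 8, 10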